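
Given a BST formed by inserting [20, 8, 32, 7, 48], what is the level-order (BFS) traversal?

Tree insertion order: [20, 8, 32, 7, 48]
Tree (level-order array): [20, 8, 32, 7, None, None, 48]
BFS from the root, enqueuing left then right child of each popped node:
  queue [20] -> pop 20, enqueue [8, 32], visited so far: [20]
  queue [8, 32] -> pop 8, enqueue [7], visited so far: [20, 8]
  queue [32, 7] -> pop 32, enqueue [48], visited so far: [20, 8, 32]
  queue [7, 48] -> pop 7, enqueue [none], visited so far: [20, 8, 32, 7]
  queue [48] -> pop 48, enqueue [none], visited so far: [20, 8, 32, 7, 48]
Result: [20, 8, 32, 7, 48]


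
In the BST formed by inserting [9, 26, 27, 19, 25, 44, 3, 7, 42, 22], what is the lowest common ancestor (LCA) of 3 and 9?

Tree insertion order: [9, 26, 27, 19, 25, 44, 3, 7, 42, 22]
Tree (level-order array): [9, 3, 26, None, 7, 19, 27, None, None, None, 25, None, 44, 22, None, 42]
In a BST, the LCA of p=3, q=9 is the first node v on the
root-to-leaf path with p <= v <= q (go left if both < v, right if both > v).
Walk from root:
  at 9: 3 <= 9 <= 9, this is the LCA
LCA = 9


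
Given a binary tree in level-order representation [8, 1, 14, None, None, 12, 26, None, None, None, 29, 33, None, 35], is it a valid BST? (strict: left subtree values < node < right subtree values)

Level-order array: [8, 1, 14, None, None, 12, 26, None, None, None, 29, 33, None, 35]
Validate using subtree bounds (lo, hi): at each node, require lo < value < hi,
then recurse left with hi=value and right with lo=value.
Preorder trace (stopping at first violation):
  at node 8 with bounds (-inf, +inf): OK
  at node 1 with bounds (-inf, 8): OK
  at node 14 with bounds (8, +inf): OK
  at node 12 with bounds (8, 14): OK
  at node 26 with bounds (14, +inf): OK
  at node 29 with bounds (26, +inf): OK
  at node 33 with bounds (26, 29): VIOLATION
Node 33 violates its bound: not (26 < 33 < 29).
Result: Not a valid BST


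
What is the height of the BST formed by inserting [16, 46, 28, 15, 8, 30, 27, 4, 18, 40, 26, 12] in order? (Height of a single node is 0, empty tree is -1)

Insertion order: [16, 46, 28, 15, 8, 30, 27, 4, 18, 40, 26, 12]
Tree (level-order array): [16, 15, 46, 8, None, 28, None, 4, 12, 27, 30, None, None, None, None, 18, None, None, 40, None, 26]
Compute height bottom-up (empty subtree = -1):
  height(4) = 1 + max(-1, -1) = 0
  height(12) = 1 + max(-1, -1) = 0
  height(8) = 1 + max(0, 0) = 1
  height(15) = 1 + max(1, -1) = 2
  height(26) = 1 + max(-1, -1) = 0
  height(18) = 1 + max(-1, 0) = 1
  height(27) = 1 + max(1, -1) = 2
  height(40) = 1 + max(-1, -1) = 0
  height(30) = 1 + max(-1, 0) = 1
  height(28) = 1 + max(2, 1) = 3
  height(46) = 1 + max(3, -1) = 4
  height(16) = 1 + max(2, 4) = 5
Height = 5


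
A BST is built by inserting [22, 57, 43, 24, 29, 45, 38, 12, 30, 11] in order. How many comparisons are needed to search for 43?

Search path for 43: 22 -> 57 -> 43
Found: True
Comparisons: 3


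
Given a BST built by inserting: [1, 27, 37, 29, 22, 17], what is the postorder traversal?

Tree insertion order: [1, 27, 37, 29, 22, 17]
Tree (level-order array): [1, None, 27, 22, 37, 17, None, 29]
Postorder traversal: [17, 22, 29, 37, 27, 1]


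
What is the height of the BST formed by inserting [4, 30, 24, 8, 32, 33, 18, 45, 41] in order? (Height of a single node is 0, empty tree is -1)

Insertion order: [4, 30, 24, 8, 32, 33, 18, 45, 41]
Tree (level-order array): [4, None, 30, 24, 32, 8, None, None, 33, None, 18, None, 45, None, None, 41]
Compute height bottom-up (empty subtree = -1):
  height(18) = 1 + max(-1, -1) = 0
  height(8) = 1 + max(-1, 0) = 1
  height(24) = 1 + max(1, -1) = 2
  height(41) = 1 + max(-1, -1) = 0
  height(45) = 1 + max(0, -1) = 1
  height(33) = 1 + max(-1, 1) = 2
  height(32) = 1 + max(-1, 2) = 3
  height(30) = 1 + max(2, 3) = 4
  height(4) = 1 + max(-1, 4) = 5
Height = 5


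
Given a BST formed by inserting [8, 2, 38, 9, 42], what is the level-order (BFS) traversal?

Tree insertion order: [8, 2, 38, 9, 42]
Tree (level-order array): [8, 2, 38, None, None, 9, 42]
BFS from the root, enqueuing left then right child of each popped node:
  queue [8] -> pop 8, enqueue [2, 38], visited so far: [8]
  queue [2, 38] -> pop 2, enqueue [none], visited so far: [8, 2]
  queue [38] -> pop 38, enqueue [9, 42], visited so far: [8, 2, 38]
  queue [9, 42] -> pop 9, enqueue [none], visited so far: [8, 2, 38, 9]
  queue [42] -> pop 42, enqueue [none], visited so far: [8, 2, 38, 9, 42]
Result: [8, 2, 38, 9, 42]


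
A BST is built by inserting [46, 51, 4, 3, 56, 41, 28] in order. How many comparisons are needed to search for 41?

Search path for 41: 46 -> 4 -> 41
Found: True
Comparisons: 3


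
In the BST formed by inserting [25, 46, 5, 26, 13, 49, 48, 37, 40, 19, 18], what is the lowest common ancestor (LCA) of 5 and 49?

Tree insertion order: [25, 46, 5, 26, 13, 49, 48, 37, 40, 19, 18]
Tree (level-order array): [25, 5, 46, None, 13, 26, 49, None, 19, None, 37, 48, None, 18, None, None, 40]
In a BST, the LCA of p=5, q=49 is the first node v on the
root-to-leaf path with p <= v <= q (go left if both < v, right if both > v).
Walk from root:
  at 25: 5 <= 25 <= 49, this is the LCA
LCA = 25


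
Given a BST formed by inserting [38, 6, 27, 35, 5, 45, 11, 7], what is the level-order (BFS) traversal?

Tree insertion order: [38, 6, 27, 35, 5, 45, 11, 7]
Tree (level-order array): [38, 6, 45, 5, 27, None, None, None, None, 11, 35, 7]
BFS from the root, enqueuing left then right child of each popped node:
  queue [38] -> pop 38, enqueue [6, 45], visited so far: [38]
  queue [6, 45] -> pop 6, enqueue [5, 27], visited so far: [38, 6]
  queue [45, 5, 27] -> pop 45, enqueue [none], visited so far: [38, 6, 45]
  queue [5, 27] -> pop 5, enqueue [none], visited so far: [38, 6, 45, 5]
  queue [27] -> pop 27, enqueue [11, 35], visited so far: [38, 6, 45, 5, 27]
  queue [11, 35] -> pop 11, enqueue [7], visited so far: [38, 6, 45, 5, 27, 11]
  queue [35, 7] -> pop 35, enqueue [none], visited so far: [38, 6, 45, 5, 27, 11, 35]
  queue [7] -> pop 7, enqueue [none], visited so far: [38, 6, 45, 5, 27, 11, 35, 7]
Result: [38, 6, 45, 5, 27, 11, 35, 7]


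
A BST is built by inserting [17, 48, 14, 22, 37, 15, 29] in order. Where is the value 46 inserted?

Starting tree (level order): [17, 14, 48, None, 15, 22, None, None, None, None, 37, 29]
Insertion path: 17 -> 48 -> 22 -> 37
Result: insert 46 as right child of 37
Final tree (level order): [17, 14, 48, None, 15, 22, None, None, None, None, 37, 29, 46]


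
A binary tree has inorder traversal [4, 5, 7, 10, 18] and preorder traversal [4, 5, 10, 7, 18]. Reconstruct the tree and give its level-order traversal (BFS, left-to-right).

Inorder:  [4, 5, 7, 10, 18]
Preorder: [4, 5, 10, 7, 18]
Algorithm: preorder visits root first, so consume preorder in order;
for each root, split the current inorder slice at that value into
left-subtree inorder and right-subtree inorder, then recurse.
Recursive splits:
  root=4; inorder splits into left=[], right=[5, 7, 10, 18]
  root=5; inorder splits into left=[], right=[7, 10, 18]
  root=10; inorder splits into left=[7], right=[18]
  root=7; inorder splits into left=[], right=[]
  root=18; inorder splits into left=[], right=[]
Reconstructed level-order: [4, 5, 10, 7, 18]


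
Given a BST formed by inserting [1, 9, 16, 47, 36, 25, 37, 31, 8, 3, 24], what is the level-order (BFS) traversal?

Tree insertion order: [1, 9, 16, 47, 36, 25, 37, 31, 8, 3, 24]
Tree (level-order array): [1, None, 9, 8, 16, 3, None, None, 47, None, None, 36, None, 25, 37, 24, 31]
BFS from the root, enqueuing left then right child of each popped node:
  queue [1] -> pop 1, enqueue [9], visited so far: [1]
  queue [9] -> pop 9, enqueue [8, 16], visited so far: [1, 9]
  queue [8, 16] -> pop 8, enqueue [3], visited so far: [1, 9, 8]
  queue [16, 3] -> pop 16, enqueue [47], visited so far: [1, 9, 8, 16]
  queue [3, 47] -> pop 3, enqueue [none], visited so far: [1, 9, 8, 16, 3]
  queue [47] -> pop 47, enqueue [36], visited so far: [1, 9, 8, 16, 3, 47]
  queue [36] -> pop 36, enqueue [25, 37], visited so far: [1, 9, 8, 16, 3, 47, 36]
  queue [25, 37] -> pop 25, enqueue [24, 31], visited so far: [1, 9, 8, 16, 3, 47, 36, 25]
  queue [37, 24, 31] -> pop 37, enqueue [none], visited so far: [1, 9, 8, 16, 3, 47, 36, 25, 37]
  queue [24, 31] -> pop 24, enqueue [none], visited so far: [1, 9, 8, 16, 3, 47, 36, 25, 37, 24]
  queue [31] -> pop 31, enqueue [none], visited so far: [1, 9, 8, 16, 3, 47, 36, 25, 37, 24, 31]
Result: [1, 9, 8, 16, 3, 47, 36, 25, 37, 24, 31]


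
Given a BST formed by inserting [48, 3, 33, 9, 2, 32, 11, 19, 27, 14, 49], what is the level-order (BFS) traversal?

Tree insertion order: [48, 3, 33, 9, 2, 32, 11, 19, 27, 14, 49]
Tree (level-order array): [48, 3, 49, 2, 33, None, None, None, None, 9, None, None, 32, 11, None, None, 19, 14, 27]
BFS from the root, enqueuing left then right child of each popped node:
  queue [48] -> pop 48, enqueue [3, 49], visited so far: [48]
  queue [3, 49] -> pop 3, enqueue [2, 33], visited so far: [48, 3]
  queue [49, 2, 33] -> pop 49, enqueue [none], visited so far: [48, 3, 49]
  queue [2, 33] -> pop 2, enqueue [none], visited so far: [48, 3, 49, 2]
  queue [33] -> pop 33, enqueue [9], visited so far: [48, 3, 49, 2, 33]
  queue [9] -> pop 9, enqueue [32], visited so far: [48, 3, 49, 2, 33, 9]
  queue [32] -> pop 32, enqueue [11], visited so far: [48, 3, 49, 2, 33, 9, 32]
  queue [11] -> pop 11, enqueue [19], visited so far: [48, 3, 49, 2, 33, 9, 32, 11]
  queue [19] -> pop 19, enqueue [14, 27], visited so far: [48, 3, 49, 2, 33, 9, 32, 11, 19]
  queue [14, 27] -> pop 14, enqueue [none], visited so far: [48, 3, 49, 2, 33, 9, 32, 11, 19, 14]
  queue [27] -> pop 27, enqueue [none], visited so far: [48, 3, 49, 2, 33, 9, 32, 11, 19, 14, 27]
Result: [48, 3, 49, 2, 33, 9, 32, 11, 19, 14, 27]


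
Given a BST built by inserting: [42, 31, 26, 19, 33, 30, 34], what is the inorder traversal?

Tree insertion order: [42, 31, 26, 19, 33, 30, 34]
Tree (level-order array): [42, 31, None, 26, 33, 19, 30, None, 34]
Inorder traversal: [19, 26, 30, 31, 33, 34, 42]


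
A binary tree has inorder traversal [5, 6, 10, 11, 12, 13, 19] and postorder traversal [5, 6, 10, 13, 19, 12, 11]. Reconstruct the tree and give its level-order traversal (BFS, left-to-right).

Inorder:   [5, 6, 10, 11, 12, 13, 19]
Postorder: [5, 6, 10, 13, 19, 12, 11]
Algorithm: postorder visits root last, so walk postorder right-to-left;
each value is the root of the current inorder slice — split it at that
value, recurse on the right subtree first, then the left.
Recursive splits:
  root=11; inorder splits into left=[5, 6, 10], right=[12, 13, 19]
  root=12; inorder splits into left=[], right=[13, 19]
  root=19; inorder splits into left=[13], right=[]
  root=13; inorder splits into left=[], right=[]
  root=10; inorder splits into left=[5, 6], right=[]
  root=6; inorder splits into left=[5], right=[]
  root=5; inorder splits into left=[], right=[]
Reconstructed level-order: [11, 10, 12, 6, 19, 5, 13]


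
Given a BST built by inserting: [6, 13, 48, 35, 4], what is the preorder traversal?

Tree insertion order: [6, 13, 48, 35, 4]
Tree (level-order array): [6, 4, 13, None, None, None, 48, 35]
Preorder traversal: [6, 4, 13, 48, 35]


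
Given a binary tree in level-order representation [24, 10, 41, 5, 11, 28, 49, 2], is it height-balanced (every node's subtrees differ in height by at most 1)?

Tree (level-order array): [24, 10, 41, 5, 11, 28, 49, 2]
Definition: a tree is height-balanced if, at every node, |h(left) - h(right)| <= 1 (empty subtree has height -1).
Bottom-up per-node check:
  node 2: h_left=-1, h_right=-1, diff=0 [OK], height=0
  node 5: h_left=0, h_right=-1, diff=1 [OK], height=1
  node 11: h_left=-1, h_right=-1, diff=0 [OK], height=0
  node 10: h_left=1, h_right=0, diff=1 [OK], height=2
  node 28: h_left=-1, h_right=-1, diff=0 [OK], height=0
  node 49: h_left=-1, h_right=-1, diff=0 [OK], height=0
  node 41: h_left=0, h_right=0, diff=0 [OK], height=1
  node 24: h_left=2, h_right=1, diff=1 [OK], height=3
All nodes satisfy the balance condition.
Result: Balanced


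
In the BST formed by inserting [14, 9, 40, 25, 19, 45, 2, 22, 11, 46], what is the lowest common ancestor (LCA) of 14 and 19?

Tree insertion order: [14, 9, 40, 25, 19, 45, 2, 22, 11, 46]
Tree (level-order array): [14, 9, 40, 2, 11, 25, 45, None, None, None, None, 19, None, None, 46, None, 22]
In a BST, the LCA of p=14, q=19 is the first node v on the
root-to-leaf path with p <= v <= q (go left if both < v, right if both > v).
Walk from root:
  at 14: 14 <= 14 <= 19, this is the LCA
LCA = 14


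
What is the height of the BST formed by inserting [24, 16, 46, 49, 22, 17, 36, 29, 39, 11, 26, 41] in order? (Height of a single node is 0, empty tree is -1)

Insertion order: [24, 16, 46, 49, 22, 17, 36, 29, 39, 11, 26, 41]
Tree (level-order array): [24, 16, 46, 11, 22, 36, 49, None, None, 17, None, 29, 39, None, None, None, None, 26, None, None, 41]
Compute height bottom-up (empty subtree = -1):
  height(11) = 1 + max(-1, -1) = 0
  height(17) = 1 + max(-1, -1) = 0
  height(22) = 1 + max(0, -1) = 1
  height(16) = 1 + max(0, 1) = 2
  height(26) = 1 + max(-1, -1) = 0
  height(29) = 1 + max(0, -1) = 1
  height(41) = 1 + max(-1, -1) = 0
  height(39) = 1 + max(-1, 0) = 1
  height(36) = 1 + max(1, 1) = 2
  height(49) = 1 + max(-1, -1) = 0
  height(46) = 1 + max(2, 0) = 3
  height(24) = 1 + max(2, 3) = 4
Height = 4


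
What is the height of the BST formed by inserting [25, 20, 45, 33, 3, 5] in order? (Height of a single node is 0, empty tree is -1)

Insertion order: [25, 20, 45, 33, 3, 5]
Tree (level-order array): [25, 20, 45, 3, None, 33, None, None, 5]
Compute height bottom-up (empty subtree = -1):
  height(5) = 1 + max(-1, -1) = 0
  height(3) = 1 + max(-1, 0) = 1
  height(20) = 1 + max(1, -1) = 2
  height(33) = 1 + max(-1, -1) = 0
  height(45) = 1 + max(0, -1) = 1
  height(25) = 1 + max(2, 1) = 3
Height = 3


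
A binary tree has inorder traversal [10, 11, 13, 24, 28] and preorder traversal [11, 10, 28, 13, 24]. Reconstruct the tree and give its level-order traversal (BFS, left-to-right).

Inorder:  [10, 11, 13, 24, 28]
Preorder: [11, 10, 28, 13, 24]
Algorithm: preorder visits root first, so consume preorder in order;
for each root, split the current inorder slice at that value into
left-subtree inorder and right-subtree inorder, then recurse.
Recursive splits:
  root=11; inorder splits into left=[10], right=[13, 24, 28]
  root=10; inorder splits into left=[], right=[]
  root=28; inorder splits into left=[13, 24], right=[]
  root=13; inorder splits into left=[], right=[24]
  root=24; inorder splits into left=[], right=[]
Reconstructed level-order: [11, 10, 28, 13, 24]


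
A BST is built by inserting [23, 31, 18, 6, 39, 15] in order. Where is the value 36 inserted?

Starting tree (level order): [23, 18, 31, 6, None, None, 39, None, 15]
Insertion path: 23 -> 31 -> 39
Result: insert 36 as left child of 39
Final tree (level order): [23, 18, 31, 6, None, None, 39, None, 15, 36]


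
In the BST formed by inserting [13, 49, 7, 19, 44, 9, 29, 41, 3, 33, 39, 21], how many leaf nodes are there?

Tree built from: [13, 49, 7, 19, 44, 9, 29, 41, 3, 33, 39, 21]
Tree (level-order array): [13, 7, 49, 3, 9, 19, None, None, None, None, None, None, 44, 29, None, 21, 41, None, None, 33, None, None, 39]
Rule: A leaf has 0 children.
Per-node child counts:
  node 13: 2 child(ren)
  node 7: 2 child(ren)
  node 3: 0 child(ren)
  node 9: 0 child(ren)
  node 49: 1 child(ren)
  node 19: 1 child(ren)
  node 44: 1 child(ren)
  node 29: 2 child(ren)
  node 21: 0 child(ren)
  node 41: 1 child(ren)
  node 33: 1 child(ren)
  node 39: 0 child(ren)
Matching nodes: [3, 9, 21, 39]
Count of leaf nodes: 4


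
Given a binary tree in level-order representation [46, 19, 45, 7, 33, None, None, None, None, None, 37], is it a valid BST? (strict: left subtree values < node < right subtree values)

Level-order array: [46, 19, 45, 7, 33, None, None, None, None, None, 37]
Validate using subtree bounds (lo, hi): at each node, require lo < value < hi,
then recurse left with hi=value and right with lo=value.
Preorder trace (stopping at first violation):
  at node 46 with bounds (-inf, +inf): OK
  at node 19 with bounds (-inf, 46): OK
  at node 7 with bounds (-inf, 19): OK
  at node 33 with bounds (19, 46): OK
  at node 37 with bounds (33, 46): OK
  at node 45 with bounds (46, +inf): VIOLATION
Node 45 violates its bound: not (46 < 45 < +inf).
Result: Not a valid BST


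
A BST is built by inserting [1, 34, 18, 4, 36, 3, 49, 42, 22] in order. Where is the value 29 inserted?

Starting tree (level order): [1, None, 34, 18, 36, 4, 22, None, 49, 3, None, None, None, 42]
Insertion path: 1 -> 34 -> 18 -> 22
Result: insert 29 as right child of 22
Final tree (level order): [1, None, 34, 18, 36, 4, 22, None, 49, 3, None, None, 29, 42]


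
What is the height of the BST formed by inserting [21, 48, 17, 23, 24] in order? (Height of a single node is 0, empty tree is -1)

Insertion order: [21, 48, 17, 23, 24]
Tree (level-order array): [21, 17, 48, None, None, 23, None, None, 24]
Compute height bottom-up (empty subtree = -1):
  height(17) = 1 + max(-1, -1) = 0
  height(24) = 1 + max(-1, -1) = 0
  height(23) = 1 + max(-1, 0) = 1
  height(48) = 1 + max(1, -1) = 2
  height(21) = 1 + max(0, 2) = 3
Height = 3


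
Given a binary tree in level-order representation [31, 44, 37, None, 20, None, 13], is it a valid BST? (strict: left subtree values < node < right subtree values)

Level-order array: [31, 44, 37, None, 20, None, 13]
Validate using subtree bounds (lo, hi): at each node, require lo < value < hi,
then recurse left with hi=value and right with lo=value.
Preorder trace (stopping at first violation):
  at node 31 with bounds (-inf, +inf): OK
  at node 44 with bounds (-inf, 31): VIOLATION
Node 44 violates its bound: not (-inf < 44 < 31).
Result: Not a valid BST


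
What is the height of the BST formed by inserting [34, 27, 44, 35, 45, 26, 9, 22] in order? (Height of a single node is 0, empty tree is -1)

Insertion order: [34, 27, 44, 35, 45, 26, 9, 22]
Tree (level-order array): [34, 27, 44, 26, None, 35, 45, 9, None, None, None, None, None, None, 22]
Compute height bottom-up (empty subtree = -1):
  height(22) = 1 + max(-1, -1) = 0
  height(9) = 1 + max(-1, 0) = 1
  height(26) = 1 + max(1, -1) = 2
  height(27) = 1 + max(2, -1) = 3
  height(35) = 1 + max(-1, -1) = 0
  height(45) = 1 + max(-1, -1) = 0
  height(44) = 1 + max(0, 0) = 1
  height(34) = 1 + max(3, 1) = 4
Height = 4


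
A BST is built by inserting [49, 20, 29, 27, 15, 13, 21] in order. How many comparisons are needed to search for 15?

Search path for 15: 49 -> 20 -> 15
Found: True
Comparisons: 3


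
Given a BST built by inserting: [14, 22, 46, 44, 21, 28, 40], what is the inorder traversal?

Tree insertion order: [14, 22, 46, 44, 21, 28, 40]
Tree (level-order array): [14, None, 22, 21, 46, None, None, 44, None, 28, None, None, 40]
Inorder traversal: [14, 21, 22, 28, 40, 44, 46]


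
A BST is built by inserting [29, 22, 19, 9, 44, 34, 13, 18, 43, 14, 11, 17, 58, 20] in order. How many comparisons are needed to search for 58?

Search path for 58: 29 -> 44 -> 58
Found: True
Comparisons: 3


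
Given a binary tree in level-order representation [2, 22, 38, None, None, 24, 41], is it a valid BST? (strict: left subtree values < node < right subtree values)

Level-order array: [2, 22, 38, None, None, 24, 41]
Validate using subtree bounds (lo, hi): at each node, require lo < value < hi,
then recurse left with hi=value and right with lo=value.
Preorder trace (stopping at first violation):
  at node 2 with bounds (-inf, +inf): OK
  at node 22 with bounds (-inf, 2): VIOLATION
Node 22 violates its bound: not (-inf < 22 < 2).
Result: Not a valid BST


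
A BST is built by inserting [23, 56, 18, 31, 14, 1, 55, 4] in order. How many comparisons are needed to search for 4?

Search path for 4: 23 -> 18 -> 14 -> 1 -> 4
Found: True
Comparisons: 5


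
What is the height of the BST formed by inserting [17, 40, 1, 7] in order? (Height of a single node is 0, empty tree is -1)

Insertion order: [17, 40, 1, 7]
Tree (level-order array): [17, 1, 40, None, 7]
Compute height bottom-up (empty subtree = -1):
  height(7) = 1 + max(-1, -1) = 0
  height(1) = 1 + max(-1, 0) = 1
  height(40) = 1 + max(-1, -1) = 0
  height(17) = 1 + max(1, 0) = 2
Height = 2


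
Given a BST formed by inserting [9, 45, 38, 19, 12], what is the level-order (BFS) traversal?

Tree insertion order: [9, 45, 38, 19, 12]
Tree (level-order array): [9, None, 45, 38, None, 19, None, 12]
BFS from the root, enqueuing left then right child of each popped node:
  queue [9] -> pop 9, enqueue [45], visited so far: [9]
  queue [45] -> pop 45, enqueue [38], visited so far: [9, 45]
  queue [38] -> pop 38, enqueue [19], visited so far: [9, 45, 38]
  queue [19] -> pop 19, enqueue [12], visited so far: [9, 45, 38, 19]
  queue [12] -> pop 12, enqueue [none], visited so far: [9, 45, 38, 19, 12]
Result: [9, 45, 38, 19, 12]


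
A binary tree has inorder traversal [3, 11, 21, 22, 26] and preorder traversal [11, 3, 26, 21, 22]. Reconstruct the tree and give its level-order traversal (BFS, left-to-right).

Inorder:  [3, 11, 21, 22, 26]
Preorder: [11, 3, 26, 21, 22]
Algorithm: preorder visits root first, so consume preorder in order;
for each root, split the current inorder slice at that value into
left-subtree inorder and right-subtree inorder, then recurse.
Recursive splits:
  root=11; inorder splits into left=[3], right=[21, 22, 26]
  root=3; inorder splits into left=[], right=[]
  root=26; inorder splits into left=[21, 22], right=[]
  root=21; inorder splits into left=[], right=[22]
  root=22; inorder splits into left=[], right=[]
Reconstructed level-order: [11, 3, 26, 21, 22]


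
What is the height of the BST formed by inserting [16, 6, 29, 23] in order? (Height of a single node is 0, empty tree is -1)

Insertion order: [16, 6, 29, 23]
Tree (level-order array): [16, 6, 29, None, None, 23]
Compute height bottom-up (empty subtree = -1):
  height(6) = 1 + max(-1, -1) = 0
  height(23) = 1 + max(-1, -1) = 0
  height(29) = 1 + max(0, -1) = 1
  height(16) = 1 + max(0, 1) = 2
Height = 2


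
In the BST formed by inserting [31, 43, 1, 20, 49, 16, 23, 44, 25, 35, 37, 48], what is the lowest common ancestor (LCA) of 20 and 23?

Tree insertion order: [31, 43, 1, 20, 49, 16, 23, 44, 25, 35, 37, 48]
Tree (level-order array): [31, 1, 43, None, 20, 35, 49, 16, 23, None, 37, 44, None, None, None, None, 25, None, None, None, 48]
In a BST, the LCA of p=20, q=23 is the first node v on the
root-to-leaf path with p <= v <= q (go left if both < v, right if both > v).
Walk from root:
  at 31: both 20 and 23 < 31, go left
  at 1: both 20 and 23 > 1, go right
  at 20: 20 <= 20 <= 23, this is the LCA
LCA = 20


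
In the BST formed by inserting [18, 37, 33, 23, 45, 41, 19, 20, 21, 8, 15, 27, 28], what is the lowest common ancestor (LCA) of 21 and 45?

Tree insertion order: [18, 37, 33, 23, 45, 41, 19, 20, 21, 8, 15, 27, 28]
Tree (level-order array): [18, 8, 37, None, 15, 33, 45, None, None, 23, None, 41, None, 19, 27, None, None, None, 20, None, 28, None, 21]
In a BST, the LCA of p=21, q=45 is the first node v on the
root-to-leaf path with p <= v <= q (go left if both < v, right if both > v).
Walk from root:
  at 18: both 21 and 45 > 18, go right
  at 37: 21 <= 37 <= 45, this is the LCA
LCA = 37


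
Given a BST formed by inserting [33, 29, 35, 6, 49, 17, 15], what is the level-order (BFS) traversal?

Tree insertion order: [33, 29, 35, 6, 49, 17, 15]
Tree (level-order array): [33, 29, 35, 6, None, None, 49, None, 17, None, None, 15]
BFS from the root, enqueuing left then right child of each popped node:
  queue [33] -> pop 33, enqueue [29, 35], visited so far: [33]
  queue [29, 35] -> pop 29, enqueue [6], visited so far: [33, 29]
  queue [35, 6] -> pop 35, enqueue [49], visited so far: [33, 29, 35]
  queue [6, 49] -> pop 6, enqueue [17], visited so far: [33, 29, 35, 6]
  queue [49, 17] -> pop 49, enqueue [none], visited so far: [33, 29, 35, 6, 49]
  queue [17] -> pop 17, enqueue [15], visited so far: [33, 29, 35, 6, 49, 17]
  queue [15] -> pop 15, enqueue [none], visited so far: [33, 29, 35, 6, 49, 17, 15]
Result: [33, 29, 35, 6, 49, 17, 15]


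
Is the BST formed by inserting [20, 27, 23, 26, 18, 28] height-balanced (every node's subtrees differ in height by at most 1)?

Tree (level-order array): [20, 18, 27, None, None, 23, 28, None, 26]
Definition: a tree is height-balanced if, at every node, |h(left) - h(right)| <= 1 (empty subtree has height -1).
Bottom-up per-node check:
  node 18: h_left=-1, h_right=-1, diff=0 [OK], height=0
  node 26: h_left=-1, h_right=-1, diff=0 [OK], height=0
  node 23: h_left=-1, h_right=0, diff=1 [OK], height=1
  node 28: h_left=-1, h_right=-1, diff=0 [OK], height=0
  node 27: h_left=1, h_right=0, diff=1 [OK], height=2
  node 20: h_left=0, h_right=2, diff=2 [FAIL (|0-2|=2 > 1)], height=3
Node 20 violates the condition: |0 - 2| = 2 > 1.
Result: Not balanced


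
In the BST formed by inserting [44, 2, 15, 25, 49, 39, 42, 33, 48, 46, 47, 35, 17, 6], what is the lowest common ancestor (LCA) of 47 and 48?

Tree insertion order: [44, 2, 15, 25, 49, 39, 42, 33, 48, 46, 47, 35, 17, 6]
Tree (level-order array): [44, 2, 49, None, 15, 48, None, 6, 25, 46, None, None, None, 17, 39, None, 47, None, None, 33, 42, None, None, None, 35]
In a BST, the LCA of p=47, q=48 is the first node v on the
root-to-leaf path with p <= v <= q (go left if both < v, right if both > v).
Walk from root:
  at 44: both 47 and 48 > 44, go right
  at 49: both 47 and 48 < 49, go left
  at 48: 47 <= 48 <= 48, this is the LCA
LCA = 48


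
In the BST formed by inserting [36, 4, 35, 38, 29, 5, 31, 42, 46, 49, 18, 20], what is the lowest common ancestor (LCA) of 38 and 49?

Tree insertion order: [36, 4, 35, 38, 29, 5, 31, 42, 46, 49, 18, 20]
Tree (level-order array): [36, 4, 38, None, 35, None, 42, 29, None, None, 46, 5, 31, None, 49, None, 18, None, None, None, None, None, 20]
In a BST, the LCA of p=38, q=49 is the first node v on the
root-to-leaf path with p <= v <= q (go left if both < v, right if both > v).
Walk from root:
  at 36: both 38 and 49 > 36, go right
  at 38: 38 <= 38 <= 49, this is the LCA
LCA = 38


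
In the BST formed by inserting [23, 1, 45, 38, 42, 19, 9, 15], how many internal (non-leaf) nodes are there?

Tree built from: [23, 1, 45, 38, 42, 19, 9, 15]
Tree (level-order array): [23, 1, 45, None, 19, 38, None, 9, None, None, 42, None, 15]
Rule: An internal node has at least one child.
Per-node child counts:
  node 23: 2 child(ren)
  node 1: 1 child(ren)
  node 19: 1 child(ren)
  node 9: 1 child(ren)
  node 15: 0 child(ren)
  node 45: 1 child(ren)
  node 38: 1 child(ren)
  node 42: 0 child(ren)
Matching nodes: [23, 1, 19, 9, 45, 38]
Count of internal (non-leaf) nodes: 6


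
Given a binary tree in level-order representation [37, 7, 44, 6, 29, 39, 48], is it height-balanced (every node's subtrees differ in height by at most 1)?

Tree (level-order array): [37, 7, 44, 6, 29, 39, 48]
Definition: a tree is height-balanced if, at every node, |h(left) - h(right)| <= 1 (empty subtree has height -1).
Bottom-up per-node check:
  node 6: h_left=-1, h_right=-1, diff=0 [OK], height=0
  node 29: h_left=-1, h_right=-1, diff=0 [OK], height=0
  node 7: h_left=0, h_right=0, diff=0 [OK], height=1
  node 39: h_left=-1, h_right=-1, diff=0 [OK], height=0
  node 48: h_left=-1, h_right=-1, diff=0 [OK], height=0
  node 44: h_left=0, h_right=0, diff=0 [OK], height=1
  node 37: h_left=1, h_right=1, diff=0 [OK], height=2
All nodes satisfy the balance condition.
Result: Balanced


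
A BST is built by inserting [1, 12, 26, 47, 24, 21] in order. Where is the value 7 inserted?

Starting tree (level order): [1, None, 12, None, 26, 24, 47, 21]
Insertion path: 1 -> 12
Result: insert 7 as left child of 12
Final tree (level order): [1, None, 12, 7, 26, None, None, 24, 47, 21]


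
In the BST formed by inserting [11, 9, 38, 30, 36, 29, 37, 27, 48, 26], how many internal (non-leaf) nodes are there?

Tree built from: [11, 9, 38, 30, 36, 29, 37, 27, 48, 26]
Tree (level-order array): [11, 9, 38, None, None, 30, 48, 29, 36, None, None, 27, None, None, 37, 26]
Rule: An internal node has at least one child.
Per-node child counts:
  node 11: 2 child(ren)
  node 9: 0 child(ren)
  node 38: 2 child(ren)
  node 30: 2 child(ren)
  node 29: 1 child(ren)
  node 27: 1 child(ren)
  node 26: 0 child(ren)
  node 36: 1 child(ren)
  node 37: 0 child(ren)
  node 48: 0 child(ren)
Matching nodes: [11, 38, 30, 29, 27, 36]
Count of internal (non-leaf) nodes: 6


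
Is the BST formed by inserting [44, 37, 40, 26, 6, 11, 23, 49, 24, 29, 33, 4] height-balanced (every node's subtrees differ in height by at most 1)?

Tree (level-order array): [44, 37, 49, 26, 40, None, None, 6, 29, None, None, 4, 11, None, 33, None, None, None, 23, None, None, None, 24]
Definition: a tree is height-balanced if, at every node, |h(left) - h(right)| <= 1 (empty subtree has height -1).
Bottom-up per-node check:
  node 4: h_left=-1, h_right=-1, diff=0 [OK], height=0
  node 24: h_left=-1, h_right=-1, diff=0 [OK], height=0
  node 23: h_left=-1, h_right=0, diff=1 [OK], height=1
  node 11: h_left=-1, h_right=1, diff=2 [FAIL (|-1-1|=2 > 1)], height=2
  node 6: h_left=0, h_right=2, diff=2 [FAIL (|0-2|=2 > 1)], height=3
  node 33: h_left=-1, h_right=-1, diff=0 [OK], height=0
  node 29: h_left=-1, h_right=0, diff=1 [OK], height=1
  node 26: h_left=3, h_right=1, diff=2 [FAIL (|3-1|=2 > 1)], height=4
  node 40: h_left=-1, h_right=-1, diff=0 [OK], height=0
  node 37: h_left=4, h_right=0, diff=4 [FAIL (|4-0|=4 > 1)], height=5
  node 49: h_left=-1, h_right=-1, diff=0 [OK], height=0
  node 44: h_left=5, h_right=0, diff=5 [FAIL (|5-0|=5 > 1)], height=6
Node 11 violates the condition: |-1 - 1| = 2 > 1.
Result: Not balanced


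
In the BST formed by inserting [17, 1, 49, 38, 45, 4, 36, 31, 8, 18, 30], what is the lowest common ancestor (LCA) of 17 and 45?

Tree insertion order: [17, 1, 49, 38, 45, 4, 36, 31, 8, 18, 30]
Tree (level-order array): [17, 1, 49, None, 4, 38, None, None, 8, 36, 45, None, None, 31, None, None, None, 18, None, None, 30]
In a BST, the LCA of p=17, q=45 is the first node v on the
root-to-leaf path with p <= v <= q (go left if both < v, right if both > v).
Walk from root:
  at 17: 17 <= 17 <= 45, this is the LCA
LCA = 17


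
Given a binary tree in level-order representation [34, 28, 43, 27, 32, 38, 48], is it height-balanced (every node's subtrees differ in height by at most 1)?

Tree (level-order array): [34, 28, 43, 27, 32, 38, 48]
Definition: a tree is height-balanced if, at every node, |h(left) - h(right)| <= 1 (empty subtree has height -1).
Bottom-up per-node check:
  node 27: h_left=-1, h_right=-1, diff=0 [OK], height=0
  node 32: h_left=-1, h_right=-1, diff=0 [OK], height=0
  node 28: h_left=0, h_right=0, diff=0 [OK], height=1
  node 38: h_left=-1, h_right=-1, diff=0 [OK], height=0
  node 48: h_left=-1, h_right=-1, diff=0 [OK], height=0
  node 43: h_left=0, h_right=0, diff=0 [OK], height=1
  node 34: h_left=1, h_right=1, diff=0 [OK], height=2
All nodes satisfy the balance condition.
Result: Balanced


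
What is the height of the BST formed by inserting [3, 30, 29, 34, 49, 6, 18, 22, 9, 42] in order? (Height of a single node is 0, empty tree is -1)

Insertion order: [3, 30, 29, 34, 49, 6, 18, 22, 9, 42]
Tree (level-order array): [3, None, 30, 29, 34, 6, None, None, 49, None, 18, 42, None, 9, 22]
Compute height bottom-up (empty subtree = -1):
  height(9) = 1 + max(-1, -1) = 0
  height(22) = 1 + max(-1, -1) = 0
  height(18) = 1 + max(0, 0) = 1
  height(6) = 1 + max(-1, 1) = 2
  height(29) = 1 + max(2, -1) = 3
  height(42) = 1 + max(-1, -1) = 0
  height(49) = 1 + max(0, -1) = 1
  height(34) = 1 + max(-1, 1) = 2
  height(30) = 1 + max(3, 2) = 4
  height(3) = 1 + max(-1, 4) = 5
Height = 5


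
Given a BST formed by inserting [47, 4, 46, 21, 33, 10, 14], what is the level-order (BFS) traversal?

Tree insertion order: [47, 4, 46, 21, 33, 10, 14]
Tree (level-order array): [47, 4, None, None, 46, 21, None, 10, 33, None, 14]
BFS from the root, enqueuing left then right child of each popped node:
  queue [47] -> pop 47, enqueue [4], visited so far: [47]
  queue [4] -> pop 4, enqueue [46], visited so far: [47, 4]
  queue [46] -> pop 46, enqueue [21], visited so far: [47, 4, 46]
  queue [21] -> pop 21, enqueue [10, 33], visited so far: [47, 4, 46, 21]
  queue [10, 33] -> pop 10, enqueue [14], visited so far: [47, 4, 46, 21, 10]
  queue [33, 14] -> pop 33, enqueue [none], visited so far: [47, 4, 46, 21, 10, 33]
  queue [14] -> pop 14, enqueue [none], visited so far: [47, 4, 46, 21, 10, 33, 14]
Result: [47, 4, 46, 21, 10, 33, 14]


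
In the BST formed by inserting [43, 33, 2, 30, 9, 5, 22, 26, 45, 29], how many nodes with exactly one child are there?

Tree built from: [43, 33, 2, 30, 9, 5, 22, 26, 45, 29]
Tree (level-order array): [43, 33, 45, 2, None, None, None, None, 30, 9, None, 5, 22, None, None, None, 26, None, 29]
Rule: These are nodes with exactly 1 non-null child.
Per-node child counts:
  node 43: 2 child(ren)
  node 33: 1 child(ren)
  node 2: 1 child(ren)
  node 30: 1 child(ren)
  node 9: 2 child(ren)
  node 5: 0 child(ren)
  node 22: 1 child(ren)
  node 26: 1 child(ren)
  node 29: 0 child(ren)
  node 45: 0 child(ren)
Matching nodes: [33, 2, 30, 22, 26]
Count of nodes with exactly one child: 5


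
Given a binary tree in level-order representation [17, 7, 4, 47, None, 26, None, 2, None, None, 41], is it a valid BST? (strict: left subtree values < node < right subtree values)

Level-order array: [17, 7, 4, 47, None, 26, None, 2, None, None, 41]
Validate using subtree bounds (lo, hi): at each node, require lo < value < hi,
then recurse left with hi=value and right with lo=value.
Preorder trace (stopping at first violation):
  at node 17 with bounds (-inf, +inf): OK
  at node 7 with bounds (-inf, 17): OK
  at node 47 with bounds (-inf, 7): VIOLATION
Node 47 violates its bound: not (-inf < 47 < 7).
Result: Not a valid BST


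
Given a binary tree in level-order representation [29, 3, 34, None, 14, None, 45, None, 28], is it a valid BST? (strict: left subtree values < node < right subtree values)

Level-order array: [29, 3, 34, None, 14, None, 45, None, 28]
Validate using subtree bounds (lo, hi): at each node, require lo < value < hi,
then recurse left with hi=value and right with lo=value.
Preorder trace (stopping at first violation):
  at node 29 with bounds (-inf, +inf): OK
  at node 3 with bounds (-inf, 29): OK
  at node 14 with bounds (3, 29): OK
  at node 28 with bounds (14, 29): OK
  at node 34 with bounds (29, +inf): OK
  at node 45 with bounds (34, +inf): OK
No violation found at any node.
Result: Valid BST


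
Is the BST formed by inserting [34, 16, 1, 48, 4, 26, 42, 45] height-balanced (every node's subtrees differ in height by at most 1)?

Tree (level-order array): [34, 16, 48, 1, 26, 42, None, None, 4, None, None, None, 45]
Definition: a tree is height-balanced if, at every node, |h(left) - h(right)| <= 1 (empty subtree has height -1).
Bottom-up per-node check:
  node 4: h_left=-1, h_right=-1, diff=0 [OK], height=0
  node 1: h_left=-1, h_right=0, diff=1 [OK], height=1
  node 26: h_left=-1, h_right=-1, diff=0 [OK], height=0
  node 16: h_left=1, h_right=0, diff=1 [OK], height=2
  node 45: h_left=-1, h_right=-1, diff=0 [OK], height=0
  node 42: h_left=-1, h_right=0, diff=1 [OK], height=1
  node 48: h_left=1, h_right=-1, diff=2 [FAIL (|1--1|=2 > 1)], height=2
  node 34: h_left=2, h_right=2, diff=0 [OK], height=3
Node 48 violates the condition: |1 - -1| = 2 > 1.
Result: Not balanced


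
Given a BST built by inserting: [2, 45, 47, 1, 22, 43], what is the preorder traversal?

Tree insertion order: [2, 45, 47, 1, 22, 43]
Tree (level-order array): [2, 1, 45, None, None, 22, 47, None, 43]
Preorder traversal: [2, 1, 45, 22, 43, 47]


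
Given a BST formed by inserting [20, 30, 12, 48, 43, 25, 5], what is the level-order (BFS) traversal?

Tree insertion order: [20, 30, 12, 48, 43, 25, 5]
Tree (level-order array): [20, 12, 30, 5, None, 25, 48, None, None, None, None, 43]
BFS from the root, enqueuing left then right child of each popped node:
  queue [20] -> pop 20, enqueue [12, 30], visited so far: [20]
  queue [12, 30] -> pop 12, enqueue [5], visited so far: [20, 12]
  queue [30, 5] -> pop 30, enqueue [25, 48], visited so far: [20, 12, 30]
  queue [5, 25, 48] -> pop 5, enqueue [none], visited so far: [20, 12, 30, 5]
  queue [25, 48] -> pop 25, enqueue [none], visited so far: [20, 12, 30, 5, 25]
  queue [48] -> pop 48, enqueue [43], visited so far: [20, 12, 30, 5, 25, 48]
  queue [43] -> pop 43, enqueue [none], visited so far: [20, 12, 30, 5, 25, 48, 43]
Result: [20, 12, 30, 5, 25, 48, 43]


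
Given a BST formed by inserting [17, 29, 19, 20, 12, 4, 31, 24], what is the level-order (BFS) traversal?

Tree insertion order: [17, 29, 19, 20, 12, 4, 31, 24]
Tree (level-order array): [17, 12, 29, 4, None, 19, 31, None, None, None, 20, None, None, None, 24]
BFS from the root, enqueuing left then right child of each popped node:
  queue [17] -> pop 17, enqueue [12, 29], visited so far: [17]
  queue [12, 29] -> pop 12, enqueue [4], visited so far: [17, 12]
  queue [29, 4] -> pop 29, enqueue [19, 31], visited so far: [17, 12, 29]
  queue [4, 19, 31] -> pop 4, enqueue [none], visited so far: [17, 12, 29, 4]
  queue [19, 31] -> pop 19, enqueue [20], visited so far: [17, 12, 29, 4, 19]
  queue [31, 20] -> pop 31, enqueue [none], visited so far: [17, 12, 29, 4, 19, 31]
  queue [20] -> pop 20, enqueue [24], visited so far: [17, 12, 29, 4, 19, 31, 20]
  queue [24] -> pop 24, enqueue [none], visited so far: [17, 12, 29, 4, 19, 31, 20, 24]
Result: [17, 12, 29, 4, 19, 31, 20, 24]


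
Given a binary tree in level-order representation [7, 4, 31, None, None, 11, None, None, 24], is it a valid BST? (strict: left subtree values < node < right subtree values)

Level-order array: [7, 4, 31, None, None, 11, None, None, 24]
Validate using subtree bounds (lo, hi): at each node, require lo < value < hi,
then recurse left with hi=value and right with lo=value.
Preorder trace (stopping at first violation):
  at node 7 with bounds (-inf, +inf): OK
  at node 4 with bounds (-inf, 7): OK
  at node 31 with bounds (7, +inf): OK
  at node 11 with bounds (7, 31): OK
  at node 24 with bounds (11, 31): OK
No violation found at any node.
Result: Valid BST


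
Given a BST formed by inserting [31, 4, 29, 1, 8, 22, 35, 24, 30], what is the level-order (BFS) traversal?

Tree insertion order: [31, 4, 29, 1, 8, 22, 35, 24, 30]
Tree (level-order array): [31, 4, 35, 1, 29, None, None, None, None, 8, 30, None, 22, None, None, None, 24]
BFS from the root, enqueuing left then right child of each popped node:
  queue [31] -> pop 31, enqueue [4, 35], visited so far: [31]
  queue [4, 35] -> pop 4, enqueue [1, 29], visited so far: [31, 4]
  queue [35, 1, 29] -> pop 35, enqueue [none], visited so far: [31, 4, 35]
  queue [1, 29] -> pop 1, enqueue [none], visited so far: [31, 4, 35, 1]
  queue [29] -> pop 29, enqueue [8, 30], visited so far: [31, 4, 35, 1, 29]
  queue [8, 30] -> pop 8, enqueue [22], visited so far: [31, 4, 35, 1, 29, 8]
  queue [30, 22] -> pop 30, enqueue [none], visited so far: [31, 4, 35, 1, 29, 8, 30]
  queue [22] -> pop 22, enqueue [24], visited so far: [31, 4, 35, 1, 29, 8, 30, 22]
  queue [24] -> pop 24, enqueue [none], visited so far: [31, 4, 35, 1, 29, 8, 30, 22, 24]
Result: [31, 4, 35, 1, 29, 8, 30, 22, 24]


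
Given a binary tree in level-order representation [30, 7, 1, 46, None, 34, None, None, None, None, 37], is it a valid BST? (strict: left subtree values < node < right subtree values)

Level-order array: [30, 7, 1, 46, None, 34, None, None, None, None, 37]
Validate using subtree bounds (lo, hi): at each node, require lo < value < hi,
then recurse left with hi=value and right with lo=value.
Preorder trace (stopping at first violation):
  at node 30 with bounds (-inf, +inf): OK
  at node 7 with bounds (-inf, 30): OK
  at node 46 with bounds (-inf, 7): VIOLATION
Node 46 violates its bound: not (-inf < 46 < 7).
Result: Not a valid BST
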